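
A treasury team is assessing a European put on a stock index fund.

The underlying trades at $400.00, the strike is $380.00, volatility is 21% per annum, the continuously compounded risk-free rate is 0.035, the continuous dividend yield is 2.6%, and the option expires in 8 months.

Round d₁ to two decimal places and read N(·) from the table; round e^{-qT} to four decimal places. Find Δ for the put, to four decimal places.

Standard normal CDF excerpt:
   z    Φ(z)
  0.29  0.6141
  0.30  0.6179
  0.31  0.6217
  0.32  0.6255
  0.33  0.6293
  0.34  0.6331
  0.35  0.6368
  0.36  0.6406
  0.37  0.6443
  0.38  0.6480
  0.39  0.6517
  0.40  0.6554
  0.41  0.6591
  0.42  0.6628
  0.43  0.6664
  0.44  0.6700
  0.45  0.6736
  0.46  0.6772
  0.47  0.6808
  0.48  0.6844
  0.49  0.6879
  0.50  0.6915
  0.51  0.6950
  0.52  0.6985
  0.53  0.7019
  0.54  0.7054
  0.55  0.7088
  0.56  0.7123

-0.3314

σ√T = 0.21·√0.6667 = 0.1715
d₁ = [ln(400/380) + (0.035 − 0.026 + ½·0.21²)·0.6667] / (σ√T) = (0.0513 + 0.0207) / 0.1715 = 0.4199 ≈ 0.42
N(d₁) = N(0.42) = 0.6628
Δ_put = exp(−qT)·(N(d₁) − 1) = 0.9828·(0.6628 − 1) = -0.3314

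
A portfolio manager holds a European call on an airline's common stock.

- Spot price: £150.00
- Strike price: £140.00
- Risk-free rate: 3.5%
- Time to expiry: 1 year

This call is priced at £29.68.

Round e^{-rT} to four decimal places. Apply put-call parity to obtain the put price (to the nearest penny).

£14.86

e^(−rT) = e^(−0.035·1) = 0.9656
Put-call parity: C − P = S − K·e^(−rT) = 150 − 140·0.9656 = 150 − 135.1840 = 14.8160
P = C − (C − P) = 29.68 − (14.8160) = 14.8640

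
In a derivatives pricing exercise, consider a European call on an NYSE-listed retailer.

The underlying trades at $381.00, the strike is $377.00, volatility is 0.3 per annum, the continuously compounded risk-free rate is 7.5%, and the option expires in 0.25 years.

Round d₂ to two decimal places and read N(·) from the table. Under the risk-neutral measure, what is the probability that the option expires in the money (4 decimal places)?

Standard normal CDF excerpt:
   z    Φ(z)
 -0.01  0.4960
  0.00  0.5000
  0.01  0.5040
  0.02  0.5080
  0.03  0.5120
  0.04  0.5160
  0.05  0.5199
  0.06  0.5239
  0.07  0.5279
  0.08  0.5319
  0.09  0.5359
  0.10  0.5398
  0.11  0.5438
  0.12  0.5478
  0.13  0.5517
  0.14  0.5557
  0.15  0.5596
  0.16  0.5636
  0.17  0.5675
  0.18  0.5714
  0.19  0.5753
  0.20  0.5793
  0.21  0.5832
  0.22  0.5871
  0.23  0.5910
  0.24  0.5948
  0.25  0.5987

σ√T = 0.3 × 0.5000 = 0.1500
d₁ = [ln(381/377) + (0.075 + 0.3²/2)·0.25] / 0.1500 = [0.0106 + 0.0300] / 0.1500 = 0.2704 ≈ 0.27
d₂ = d₁ − σ√T = 0.2704 − 0.1500 = 0.1204 ≈ 0.12
Risk-neutral Pr[S_T > K] = N(d₂) = N(0.12) = 0.5478

0.5478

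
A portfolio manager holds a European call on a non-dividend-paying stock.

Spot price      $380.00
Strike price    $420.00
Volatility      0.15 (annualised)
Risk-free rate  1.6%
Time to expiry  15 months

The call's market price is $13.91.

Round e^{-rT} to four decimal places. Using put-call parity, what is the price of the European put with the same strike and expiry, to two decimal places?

$45.59

exp(−rT) = exp(−0.016·1.25) = 0.9802
Put-call parity: C − P = S − K·e^(−rT) = 380 − 420·0.9802 = 380 − 411.6840 = -31.6840
P = C − (C − P) = 13.91 − (-31.6840) = 45.5940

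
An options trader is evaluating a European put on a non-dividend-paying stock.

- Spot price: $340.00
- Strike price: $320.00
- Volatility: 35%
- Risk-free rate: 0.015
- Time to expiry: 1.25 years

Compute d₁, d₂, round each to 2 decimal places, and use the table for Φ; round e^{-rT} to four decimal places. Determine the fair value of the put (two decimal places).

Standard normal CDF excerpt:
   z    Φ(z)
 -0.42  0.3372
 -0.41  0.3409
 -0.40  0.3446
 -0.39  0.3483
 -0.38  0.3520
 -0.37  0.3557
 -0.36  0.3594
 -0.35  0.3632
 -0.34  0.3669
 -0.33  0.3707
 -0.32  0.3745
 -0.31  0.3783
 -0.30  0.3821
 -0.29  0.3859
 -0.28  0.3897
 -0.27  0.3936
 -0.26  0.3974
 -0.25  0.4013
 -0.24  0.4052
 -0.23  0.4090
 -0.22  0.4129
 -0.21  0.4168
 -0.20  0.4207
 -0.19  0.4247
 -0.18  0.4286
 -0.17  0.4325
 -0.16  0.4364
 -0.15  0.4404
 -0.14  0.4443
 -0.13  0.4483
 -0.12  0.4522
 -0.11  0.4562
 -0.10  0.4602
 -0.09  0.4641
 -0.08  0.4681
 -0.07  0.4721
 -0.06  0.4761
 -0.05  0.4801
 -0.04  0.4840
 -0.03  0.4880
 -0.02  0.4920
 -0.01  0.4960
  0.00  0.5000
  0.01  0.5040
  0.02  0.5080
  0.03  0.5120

$38.60

σ√T = 0.35·√1.25 = 0.3913
d₁ = [ln(340/320) + (0.015 + ½·0.35²)·1.25] / (σ√T) = (0.0606 + 0.0953) / 0.3913 = 0.3985 which rounds to 0.40
d₂ = 0.3985 − 0.3913 = 0.0072 which rounds to 0.01
e^(−rT) = e^(−0.015·1.25) = 0.9814
N(−d₂) = N(-0.01) = 0.4960;  N(−d₁) = N(-0.40) = 0.3446
P = 320·0.9814·0.4960 − 340·0.3446 = 155.7678 − 117.1640 = 38.6038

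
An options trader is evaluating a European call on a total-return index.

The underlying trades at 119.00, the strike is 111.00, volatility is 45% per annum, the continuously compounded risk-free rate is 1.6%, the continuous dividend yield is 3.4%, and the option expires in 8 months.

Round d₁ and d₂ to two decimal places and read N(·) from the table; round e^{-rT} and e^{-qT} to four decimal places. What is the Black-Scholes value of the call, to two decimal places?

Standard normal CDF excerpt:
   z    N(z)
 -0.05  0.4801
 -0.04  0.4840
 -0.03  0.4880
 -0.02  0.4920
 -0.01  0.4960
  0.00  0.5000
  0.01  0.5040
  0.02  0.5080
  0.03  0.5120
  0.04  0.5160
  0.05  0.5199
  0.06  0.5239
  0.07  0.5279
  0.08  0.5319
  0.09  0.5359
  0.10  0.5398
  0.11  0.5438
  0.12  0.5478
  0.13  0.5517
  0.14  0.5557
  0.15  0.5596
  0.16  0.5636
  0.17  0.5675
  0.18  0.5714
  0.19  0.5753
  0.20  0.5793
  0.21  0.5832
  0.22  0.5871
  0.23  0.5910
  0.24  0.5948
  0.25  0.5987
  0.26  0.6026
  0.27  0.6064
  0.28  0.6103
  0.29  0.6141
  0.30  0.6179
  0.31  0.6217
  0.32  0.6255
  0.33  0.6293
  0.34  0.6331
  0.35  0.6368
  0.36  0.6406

σ√T = 0.45·√0.6667 = 0.3674
d₁ = [ln(119/111) + (0.016 − 0.034 + ½·0.45²)·0.6667] / (σ√T) = (0.0696 + 0.0555) / 0.3674 = 0.3405 ⇒ 0.34
d₂ = 0.3405 − 0.3674 = -0.0270 ⇒ -0.03
e^(−qT) = e^(−0.034·0.6667) = 0.9776;  e^(−rT) = e^(−0.016·0.6667) = 0.9894
C = 119·0.9776·N(0.34) − 111·0.9894·N(-0.03) = 119·0.9776·0.6331 − 111·0.9894·0.4880 = 73.6513 − 53.5938 = 20.0575

20.06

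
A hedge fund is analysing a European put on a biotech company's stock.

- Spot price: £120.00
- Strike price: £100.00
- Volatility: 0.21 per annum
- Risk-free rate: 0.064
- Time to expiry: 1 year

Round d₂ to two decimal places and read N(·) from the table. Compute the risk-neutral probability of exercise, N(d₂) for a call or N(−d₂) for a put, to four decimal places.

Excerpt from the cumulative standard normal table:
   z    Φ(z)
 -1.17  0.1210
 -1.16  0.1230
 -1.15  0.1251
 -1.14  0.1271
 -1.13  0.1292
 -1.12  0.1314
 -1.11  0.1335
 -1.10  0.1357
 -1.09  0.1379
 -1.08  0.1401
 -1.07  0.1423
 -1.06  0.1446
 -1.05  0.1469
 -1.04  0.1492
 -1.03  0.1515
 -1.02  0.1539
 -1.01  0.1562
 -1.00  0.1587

T = 1;  σ√T = 0.2100
d₁ = [ln(120/100) + (0.064 + 0.21²/2)·1] / 0.2100 = [0.1823 + 0.0861] / 0.2100 = 1.2780 → 1.28
d₂ = d₁ − σ√T = 1.2780 − 0.2100 = 1.0680 → 1.07
Pr(exercise) under Q = N(−d₂) = N(-1.07) = 0.1423

0.1423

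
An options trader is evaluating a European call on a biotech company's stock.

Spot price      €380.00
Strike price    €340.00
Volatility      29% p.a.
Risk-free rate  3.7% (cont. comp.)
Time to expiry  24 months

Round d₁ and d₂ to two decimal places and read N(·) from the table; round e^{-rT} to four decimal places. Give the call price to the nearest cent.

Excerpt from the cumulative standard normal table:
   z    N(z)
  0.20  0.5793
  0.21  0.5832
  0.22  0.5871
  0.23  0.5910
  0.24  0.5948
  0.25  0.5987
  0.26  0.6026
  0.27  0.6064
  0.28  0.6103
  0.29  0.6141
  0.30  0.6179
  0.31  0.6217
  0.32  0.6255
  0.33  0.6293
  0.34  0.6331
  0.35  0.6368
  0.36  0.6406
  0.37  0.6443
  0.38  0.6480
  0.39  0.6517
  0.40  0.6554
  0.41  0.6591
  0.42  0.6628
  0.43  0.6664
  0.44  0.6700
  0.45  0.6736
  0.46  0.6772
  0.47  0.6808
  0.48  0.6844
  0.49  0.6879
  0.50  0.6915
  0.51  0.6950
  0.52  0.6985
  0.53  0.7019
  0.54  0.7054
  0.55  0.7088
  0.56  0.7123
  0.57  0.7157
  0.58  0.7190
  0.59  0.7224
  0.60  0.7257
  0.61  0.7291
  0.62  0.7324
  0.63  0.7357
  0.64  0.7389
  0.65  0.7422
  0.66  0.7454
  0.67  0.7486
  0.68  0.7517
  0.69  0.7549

€94.21

σ√T = 0.29·√2 = 0.4101
d₁ = [ln(380/340) + (0.037 + 0.29²/2)·2] / 0.4101 = [0.1112 + 0.1581] / 0.4101 = 0.6567 which rounds to 0.66
d₂ = d₁ − σ√T = 0.6567 − 0.4101 = 0.2466 which rounds to 0.25
e^(−rT) = e^(−0.037·2) = 0.9287
C = 380·N(0.66) − 340·0.9287·N(0.25) = 380·0.7454 − 340·0.9287·0.5987 = 283.2520 − 189.0443 = 94.2077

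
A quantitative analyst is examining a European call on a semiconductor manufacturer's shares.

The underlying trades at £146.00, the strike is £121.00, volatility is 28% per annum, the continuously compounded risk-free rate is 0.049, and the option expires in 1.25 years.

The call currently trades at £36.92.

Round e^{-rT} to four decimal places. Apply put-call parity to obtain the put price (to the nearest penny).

e^(−rT) = e^(−0.049·1.25) = 0.9406
Put-call parity: C − P = S − K·e^(−rT) = 146 − 121·0.9406 = 146 − 113.8126 = 32.1874
P = C − (C − P) = 36.92 − (32.1874) = 4.7326

£4.73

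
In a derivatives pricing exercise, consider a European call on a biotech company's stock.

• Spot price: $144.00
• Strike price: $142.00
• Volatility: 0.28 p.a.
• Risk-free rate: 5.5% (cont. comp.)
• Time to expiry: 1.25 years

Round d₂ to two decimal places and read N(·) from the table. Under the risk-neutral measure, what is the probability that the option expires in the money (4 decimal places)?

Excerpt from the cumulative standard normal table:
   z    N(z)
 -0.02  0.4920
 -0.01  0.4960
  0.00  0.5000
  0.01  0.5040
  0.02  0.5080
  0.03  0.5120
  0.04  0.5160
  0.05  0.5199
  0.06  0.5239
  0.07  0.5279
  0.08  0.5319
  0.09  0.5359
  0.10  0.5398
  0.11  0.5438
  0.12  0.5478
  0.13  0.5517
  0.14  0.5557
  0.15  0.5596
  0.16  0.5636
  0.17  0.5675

0.5438

σ√T = 0.28·√1.25 = 0.3130
d₁ = [ln(144/142) + (0.055 + 0.28²/2)·1.25] / 0.3130 = [0.0140 + 0.1178] / 0.3130 = 0.4208 → 0.42
d₂ = d₁ − σ√T = 0.4208 − 0.3130 = 0.1078 → 0.11
Pr(exercise) under Q = N(d₂) = 0.5438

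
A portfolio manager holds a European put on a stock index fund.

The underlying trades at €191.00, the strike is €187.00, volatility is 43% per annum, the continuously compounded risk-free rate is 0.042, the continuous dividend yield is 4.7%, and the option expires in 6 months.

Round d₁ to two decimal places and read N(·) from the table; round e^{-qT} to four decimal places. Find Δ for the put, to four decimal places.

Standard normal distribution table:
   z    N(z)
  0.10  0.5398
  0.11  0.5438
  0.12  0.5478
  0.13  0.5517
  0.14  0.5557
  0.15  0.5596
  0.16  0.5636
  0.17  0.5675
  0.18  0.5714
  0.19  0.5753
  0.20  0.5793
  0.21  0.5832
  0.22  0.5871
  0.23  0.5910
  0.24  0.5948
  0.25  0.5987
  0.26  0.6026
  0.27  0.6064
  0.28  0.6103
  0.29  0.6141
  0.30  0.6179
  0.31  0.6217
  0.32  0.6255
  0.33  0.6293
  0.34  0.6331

T = 0.5;  σ√T = 0.3041
d₁ = [ln(191/187) + (0.042 − 0.047 + 0.43²/2)·0.5] / 0.3041 = [0.0212 + 0.0437] / 0.3041 = 0.2134 → 0.21
N(d₁) = N(0.21) = 0.5832
Δ_put = exp(−qT)·(N(d₁) − 1) = 0.9768·(0.5832 − 1) = -0.4071

-0.4071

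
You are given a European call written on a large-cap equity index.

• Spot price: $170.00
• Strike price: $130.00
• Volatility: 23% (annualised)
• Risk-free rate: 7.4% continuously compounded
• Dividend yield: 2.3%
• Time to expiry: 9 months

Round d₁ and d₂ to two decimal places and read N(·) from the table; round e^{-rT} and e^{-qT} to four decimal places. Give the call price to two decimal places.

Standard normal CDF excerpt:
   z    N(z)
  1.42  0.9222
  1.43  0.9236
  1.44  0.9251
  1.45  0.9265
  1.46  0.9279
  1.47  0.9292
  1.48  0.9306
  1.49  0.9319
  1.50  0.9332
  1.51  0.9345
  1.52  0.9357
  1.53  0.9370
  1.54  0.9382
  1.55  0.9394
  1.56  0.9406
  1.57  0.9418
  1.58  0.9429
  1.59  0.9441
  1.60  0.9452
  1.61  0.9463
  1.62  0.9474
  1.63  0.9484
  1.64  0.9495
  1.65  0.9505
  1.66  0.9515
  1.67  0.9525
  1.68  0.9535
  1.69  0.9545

σ√T = 0.23 × 0.8660 = 0.1992
d₁ = [ln(170/130) + (0.074 − 0.023 + 0.23²/2)·0.75] / 0.1992 = [0.2683 + 0.0581] / 0.1992 = 1.6384 ≈ 1.64
d₂ = d₁ − σ√T = 1.6384 − 0.1992 = 1.4392 ≈ 1.44
exp(−qT) = exp(−0.023·0.75) = 0.9829;  exp(−rT) = exp(−0.074·0.75) = 0.9460
N(d₁) = N(1.64) = 0.9495;  N(d₂) = N(1.44) = 0.9251
C = 170·0.9829·0.9495 − 130·0.9460·0.9251 = 158.6548 − 113.7688 = 44.8860

$44.89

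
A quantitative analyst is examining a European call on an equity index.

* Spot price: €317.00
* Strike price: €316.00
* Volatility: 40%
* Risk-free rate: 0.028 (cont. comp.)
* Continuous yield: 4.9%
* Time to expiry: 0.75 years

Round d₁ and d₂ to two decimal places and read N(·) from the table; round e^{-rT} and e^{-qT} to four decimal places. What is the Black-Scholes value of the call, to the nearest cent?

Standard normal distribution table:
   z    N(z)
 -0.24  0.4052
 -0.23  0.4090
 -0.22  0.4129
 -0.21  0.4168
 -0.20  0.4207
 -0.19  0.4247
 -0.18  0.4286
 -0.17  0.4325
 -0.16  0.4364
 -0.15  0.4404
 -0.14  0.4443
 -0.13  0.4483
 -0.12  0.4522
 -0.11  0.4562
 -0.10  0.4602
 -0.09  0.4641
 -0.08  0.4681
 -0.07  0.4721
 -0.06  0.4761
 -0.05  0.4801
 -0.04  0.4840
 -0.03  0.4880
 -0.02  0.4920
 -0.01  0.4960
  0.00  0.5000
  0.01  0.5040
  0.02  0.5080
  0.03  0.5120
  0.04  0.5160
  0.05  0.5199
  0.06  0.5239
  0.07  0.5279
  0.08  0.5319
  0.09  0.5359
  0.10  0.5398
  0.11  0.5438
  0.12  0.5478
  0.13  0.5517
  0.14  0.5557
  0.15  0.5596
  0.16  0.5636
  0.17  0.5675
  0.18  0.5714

T = 0.75;  σ√T = 0.3464
ln(S/K) + (r − q + σ²/2)T = ln(317/316) + (0.028 − 0.049 + 0.4²/2)·0.75 = 0.0032 + 0.0443 = 0.0474
d₁ = 0.0474 / 0.3464 = 0.1369 which rounds to 0.14
d₂ = d₁ − σ√T = 0.1369 − 0.3464 = -0.2096 which rounds to -0.21
exp(−qT) = exp(−0.049·0.75) = 0.9639;  exp(−rT) = exp(−0.028·0.75) = 0.9792
N(d₁) = N(0.14) = 0.5557;  N(d₂) = N(-0.21) = 0.4168
C = 317·0.9639·0.5557 − 316·0.9792·0.4168 = 169.7976 − 128.9693 = 40.8284

€40.83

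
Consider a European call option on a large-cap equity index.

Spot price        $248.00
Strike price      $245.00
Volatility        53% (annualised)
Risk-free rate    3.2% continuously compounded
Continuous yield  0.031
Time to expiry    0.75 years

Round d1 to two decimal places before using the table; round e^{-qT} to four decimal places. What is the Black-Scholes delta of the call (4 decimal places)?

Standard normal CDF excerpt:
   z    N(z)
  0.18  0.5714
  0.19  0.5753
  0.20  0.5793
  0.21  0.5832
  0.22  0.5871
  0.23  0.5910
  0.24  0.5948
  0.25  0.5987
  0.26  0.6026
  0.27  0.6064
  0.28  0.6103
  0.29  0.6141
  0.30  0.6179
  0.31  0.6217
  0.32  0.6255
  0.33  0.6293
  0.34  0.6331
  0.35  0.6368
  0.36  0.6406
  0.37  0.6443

T = 0.75;  σ√T = 0.4590
d₁ = [ln(248/245) + (0.032 − 0.031 + ½·0.53²)·0.75] / (σ√T) = (0.0122 + 0.1061) / 0.4590 = 0.2576 ⇒ 0.26
N(d₁) = N(0.26) = 0.6026
Δ_call = exp(−qT)·N(d₁) = 0.9770·0.6026 = 0.5887

0.5887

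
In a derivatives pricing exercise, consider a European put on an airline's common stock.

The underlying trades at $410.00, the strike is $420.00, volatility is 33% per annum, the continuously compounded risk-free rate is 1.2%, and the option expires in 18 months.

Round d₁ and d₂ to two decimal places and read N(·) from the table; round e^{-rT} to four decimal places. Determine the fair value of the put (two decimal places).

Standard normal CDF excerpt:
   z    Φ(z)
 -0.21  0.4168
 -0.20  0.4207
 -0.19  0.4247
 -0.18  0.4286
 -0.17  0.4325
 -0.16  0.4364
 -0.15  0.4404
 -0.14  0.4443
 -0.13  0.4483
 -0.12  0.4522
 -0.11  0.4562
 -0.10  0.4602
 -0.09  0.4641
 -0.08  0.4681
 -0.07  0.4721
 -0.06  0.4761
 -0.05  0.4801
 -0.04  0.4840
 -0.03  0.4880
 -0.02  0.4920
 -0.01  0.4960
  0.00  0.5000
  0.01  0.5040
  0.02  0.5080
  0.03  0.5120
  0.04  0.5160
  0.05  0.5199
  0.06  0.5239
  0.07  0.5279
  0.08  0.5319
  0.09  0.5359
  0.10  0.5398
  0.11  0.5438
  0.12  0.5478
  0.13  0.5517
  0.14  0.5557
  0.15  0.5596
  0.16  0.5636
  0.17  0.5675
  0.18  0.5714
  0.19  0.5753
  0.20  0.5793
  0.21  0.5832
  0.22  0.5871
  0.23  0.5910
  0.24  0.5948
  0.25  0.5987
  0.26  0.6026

$68.07

σ√T = 0.33·√1.5 = 0.4042
ln(S/K) + (r + σ²/2)T = ln(410/420) + (0.012 + 0.33²/2)·1.5 = -0.0241 + 0.0997 = 0.0756
d₁ = 0.0756 / 0.4042 = 0.1870 → 0.19
d₂ = d₁ − σ√T = 0.1870 − 0.4042 = -0.2172 → -0.22
e^(−rT) = e^(−0.012·1.5) = 0.9822
N(−d₂) = N(0.22) = 0.5871;  N(−d₁) = N(-0.19) = 0.4247
P = 420·0.9822·0.5871 − 410·0.4247 = 242.1928 − 174.1270 = 68.0658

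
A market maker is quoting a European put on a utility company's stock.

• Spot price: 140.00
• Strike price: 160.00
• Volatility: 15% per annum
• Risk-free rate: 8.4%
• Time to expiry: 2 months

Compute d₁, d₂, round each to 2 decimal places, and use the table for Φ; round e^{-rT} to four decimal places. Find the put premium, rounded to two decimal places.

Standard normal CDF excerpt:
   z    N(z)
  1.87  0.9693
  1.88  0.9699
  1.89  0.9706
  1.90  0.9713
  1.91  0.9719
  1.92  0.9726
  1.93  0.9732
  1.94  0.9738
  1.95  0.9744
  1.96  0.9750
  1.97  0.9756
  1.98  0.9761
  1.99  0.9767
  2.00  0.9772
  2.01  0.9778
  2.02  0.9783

σ√T = 0.15 × 0.4082 = 0.0612
d₁ = [ln(140/160) + (0.084 + 0.15²/2)·0.1667] / 0.0612 = [-0.1335 + 0.0159] / 0.0612 = -1.9213 → -1.92
d₂ = d₁ − σ√T = -1.9213 − 0.0612 = -1.9826 → -1.98
e^(−rT) = e^(−0.084·0.1667) = 0.9861
P = 160·0.9861·N(1.98) − 140·N(1.92) = 160·0.9861·0.9761 − 140·0.9726 = 154.0052 − 136.1640 = 17.8412

17.84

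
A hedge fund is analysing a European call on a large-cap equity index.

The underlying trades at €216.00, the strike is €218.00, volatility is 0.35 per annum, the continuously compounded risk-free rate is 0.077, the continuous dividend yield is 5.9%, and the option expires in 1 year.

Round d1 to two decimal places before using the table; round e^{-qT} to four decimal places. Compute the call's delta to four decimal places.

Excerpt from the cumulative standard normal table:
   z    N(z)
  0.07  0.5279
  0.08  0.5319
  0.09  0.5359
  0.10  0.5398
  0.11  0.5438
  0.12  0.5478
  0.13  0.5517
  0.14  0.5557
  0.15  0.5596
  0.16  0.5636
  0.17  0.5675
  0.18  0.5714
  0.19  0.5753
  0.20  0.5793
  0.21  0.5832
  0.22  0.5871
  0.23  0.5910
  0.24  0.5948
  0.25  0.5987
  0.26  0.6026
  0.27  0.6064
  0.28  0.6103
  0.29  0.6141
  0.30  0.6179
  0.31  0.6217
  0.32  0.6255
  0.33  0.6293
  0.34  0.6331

σ√T = 0.35·√1 = 0.3500
d₁ = [ln(216/218) + (0.077 − 0.059 + 0.35²/2)·1] / 0.3500 = [-0.0092 + 0.0792] / 0.3500 = 0.2001 ≈ 0.20
N(d₁) = N(0.20) = 0.5793
Δ_call = e^(−qT)·N(d₁) = 0.9427·0.5793 = 0.5461

0.5461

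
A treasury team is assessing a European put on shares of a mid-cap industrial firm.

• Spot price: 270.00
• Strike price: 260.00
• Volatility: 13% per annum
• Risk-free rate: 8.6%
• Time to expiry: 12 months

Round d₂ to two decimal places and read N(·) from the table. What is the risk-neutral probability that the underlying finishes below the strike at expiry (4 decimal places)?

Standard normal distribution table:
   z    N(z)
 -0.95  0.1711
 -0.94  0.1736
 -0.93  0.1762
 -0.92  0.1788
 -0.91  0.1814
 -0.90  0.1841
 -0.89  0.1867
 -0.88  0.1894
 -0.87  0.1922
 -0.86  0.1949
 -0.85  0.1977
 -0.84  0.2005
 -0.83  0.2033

σ√T = 0.13·√1 = 0.1300
d₁ = [ln(270/260) + (0.086 + 0.13²/2)·1] / 0.1300 = [0.0377 + 0.0944] / 0.1300 = 1.0168 which rounds to 1.02
d₂ = d₁ − σ√T = 1.0168 − 0.1300 = 0.8868 which rounds to 0.89
Pr(exercise) under Q = N(−d₂) = N(-0.89) = 0.1867

0.1867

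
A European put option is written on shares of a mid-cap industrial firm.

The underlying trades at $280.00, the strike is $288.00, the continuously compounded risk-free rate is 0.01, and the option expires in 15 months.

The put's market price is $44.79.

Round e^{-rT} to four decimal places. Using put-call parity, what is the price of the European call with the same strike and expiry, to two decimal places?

$40.36

exp(−rT) = exp(−0.01·1.25) = 0.9876
Put-call parity: C − P = S − K·e^(−rT) = 280 − 288·0.9876 = 280 − 284.4288 = -4.4288
C = P + (C − P) = 44.79 + (-4.4288) = 40.3612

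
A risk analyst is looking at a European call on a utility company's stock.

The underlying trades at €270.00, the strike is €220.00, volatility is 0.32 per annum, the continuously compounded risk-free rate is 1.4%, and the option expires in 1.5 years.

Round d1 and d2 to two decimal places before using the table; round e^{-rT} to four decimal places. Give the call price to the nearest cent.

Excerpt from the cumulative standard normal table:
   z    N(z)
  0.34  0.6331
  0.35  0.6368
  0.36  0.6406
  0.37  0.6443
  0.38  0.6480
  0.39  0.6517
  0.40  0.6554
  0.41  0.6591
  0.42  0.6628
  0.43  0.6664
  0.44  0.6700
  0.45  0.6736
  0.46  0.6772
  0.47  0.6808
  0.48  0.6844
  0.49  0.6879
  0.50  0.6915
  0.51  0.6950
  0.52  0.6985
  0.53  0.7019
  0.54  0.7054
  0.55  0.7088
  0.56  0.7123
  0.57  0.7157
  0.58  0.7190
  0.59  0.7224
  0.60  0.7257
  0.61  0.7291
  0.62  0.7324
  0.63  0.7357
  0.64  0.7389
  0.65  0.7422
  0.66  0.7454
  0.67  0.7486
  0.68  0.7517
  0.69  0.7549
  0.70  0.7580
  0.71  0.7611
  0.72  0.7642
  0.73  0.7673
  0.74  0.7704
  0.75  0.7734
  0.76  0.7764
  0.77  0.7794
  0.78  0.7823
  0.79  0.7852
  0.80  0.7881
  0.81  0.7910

σ√T = 0.32·√1.5 = 0.3919
ln(S/K) + (r + σ²/2)T = ln(270/220) + (0.014 + 0.32²/2)·1.5 = 0.2048 + 0.0978 = 0.3026
d₁ = 0.3026 / 0.3919 = 0.7721 which rounds to 0.77
d₂ = d₁ − σ√T = 0.7721 − 0.3919 = 0.3802 which rounds to 0.38
exp(−rT) = exp(−0.014·1.5) = 0.9792
N(d₁) = N(0.77) = 0.7794;  N(d₂) = N(0.38) = 0.6480
C = 270·0.7794 − 220·0.9792·0.6480 = 210.4380 − 139.5948 = 70.8432

€70.84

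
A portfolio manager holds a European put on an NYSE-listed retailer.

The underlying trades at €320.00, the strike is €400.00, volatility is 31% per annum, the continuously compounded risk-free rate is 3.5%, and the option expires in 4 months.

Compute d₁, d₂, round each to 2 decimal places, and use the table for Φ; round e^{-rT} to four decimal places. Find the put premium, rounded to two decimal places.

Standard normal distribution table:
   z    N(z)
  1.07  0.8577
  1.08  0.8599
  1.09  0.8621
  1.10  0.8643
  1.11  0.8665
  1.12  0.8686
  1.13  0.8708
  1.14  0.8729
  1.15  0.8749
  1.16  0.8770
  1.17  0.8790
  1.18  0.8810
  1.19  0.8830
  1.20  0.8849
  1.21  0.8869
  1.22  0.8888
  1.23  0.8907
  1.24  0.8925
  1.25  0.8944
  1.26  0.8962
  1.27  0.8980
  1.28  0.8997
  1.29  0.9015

€79.16

T = 0.3333;  σ√T = 0.1790
d₁ = [ln(320/400) + (0.035 + 0.31²/2)·0.3333] / 0.1790 = [-0.2231 + 0.0277] / 0.1790 = -1.0921 → -1.09
d₂ = d₁ − σ√T = -1.0921 − 0.1790 = -1.2711 → -1.27
exp(−rT) = exp(−0.035·0.3333) = 0.9884
P = 400·0.9884·N(1.27) − 320·N(1.09) = 400·0.9884·0.8980 − 320·0.8621 = 355.0333 − 275.8720 = 79.1613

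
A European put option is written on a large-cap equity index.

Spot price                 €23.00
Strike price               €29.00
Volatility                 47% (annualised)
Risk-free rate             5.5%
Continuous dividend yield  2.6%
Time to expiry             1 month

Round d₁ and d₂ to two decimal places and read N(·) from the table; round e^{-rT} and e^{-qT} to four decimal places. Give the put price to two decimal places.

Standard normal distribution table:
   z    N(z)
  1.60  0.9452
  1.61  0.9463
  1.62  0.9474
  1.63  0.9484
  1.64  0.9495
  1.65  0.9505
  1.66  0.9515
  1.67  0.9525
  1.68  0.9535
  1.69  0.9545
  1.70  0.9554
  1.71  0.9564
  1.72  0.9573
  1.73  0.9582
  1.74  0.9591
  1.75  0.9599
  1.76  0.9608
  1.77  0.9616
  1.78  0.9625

σ√T = 0.47·√0.08333 = 0.1357
d₁ = [ln(23/29) + (0.055 − 0.026 + 0.47²/2)·0.08333] / 0.1357 = [-0.2318 + 0.0116] / 0.1357 = -1.6228 ⇒ -1.62
d₂ = d₁ − σ√T = -1.6228 − 0.1357 = -1.7585 ⇒ -1.76
exp(−qT) = exp(−0.026·0.08333) = 0.9978;  exp(−rT) = exp(−0.055·0.08333) = 0.9954
N(−d₂) = N(1.76) = 0.9608;  N(−d₁) = N(1.62) = 0.9474
P = 29·0.9954·0.9608 − 23·0.9978·0.9474 = 27.7350 − 21.7423 = 5.9928

€5.99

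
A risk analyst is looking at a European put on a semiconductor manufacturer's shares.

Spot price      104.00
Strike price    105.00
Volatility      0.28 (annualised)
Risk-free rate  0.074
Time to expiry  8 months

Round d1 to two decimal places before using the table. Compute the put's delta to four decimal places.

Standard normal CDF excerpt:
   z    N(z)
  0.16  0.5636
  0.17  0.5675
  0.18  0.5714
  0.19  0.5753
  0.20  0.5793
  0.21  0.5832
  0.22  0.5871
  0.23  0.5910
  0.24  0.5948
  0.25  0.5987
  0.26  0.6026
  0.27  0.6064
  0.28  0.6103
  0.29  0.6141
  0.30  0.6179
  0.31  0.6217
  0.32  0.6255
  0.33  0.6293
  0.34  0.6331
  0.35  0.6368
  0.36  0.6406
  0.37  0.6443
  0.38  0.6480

-0.3859

σ√T = 0.28·√0.6667 = 0.2286
d₁ = [ln(104/105) + (0.074 + 0.28²/2)·0.6667] / 0.2286 = [-0.0096 + 0.0755] / 0.2286 = 0.2882 ≈ 0.29
N(d₁) = N(0.29) = 0.6141
Δ_put = N(d₁) − 1 = 0.6141 − 1 = -0.3859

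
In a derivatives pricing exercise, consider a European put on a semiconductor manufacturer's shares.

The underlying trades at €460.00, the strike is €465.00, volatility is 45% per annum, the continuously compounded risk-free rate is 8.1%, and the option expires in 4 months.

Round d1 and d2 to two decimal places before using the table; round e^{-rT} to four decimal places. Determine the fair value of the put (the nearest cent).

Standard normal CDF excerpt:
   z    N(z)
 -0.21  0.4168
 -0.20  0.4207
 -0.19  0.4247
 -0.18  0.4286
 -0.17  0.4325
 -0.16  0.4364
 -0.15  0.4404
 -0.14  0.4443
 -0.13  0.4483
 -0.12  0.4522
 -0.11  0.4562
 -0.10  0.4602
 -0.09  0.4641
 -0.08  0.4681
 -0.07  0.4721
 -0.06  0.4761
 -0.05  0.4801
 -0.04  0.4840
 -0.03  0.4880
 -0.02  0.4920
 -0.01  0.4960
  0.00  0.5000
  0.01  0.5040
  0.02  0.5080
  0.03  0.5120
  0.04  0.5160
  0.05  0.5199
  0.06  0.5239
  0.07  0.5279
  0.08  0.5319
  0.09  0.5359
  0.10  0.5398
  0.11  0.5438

€43.58

T = 0.3333;  σ√T = 0.2598
d₁ = [ln(460/465) + (0.081 + ½·0.45²)·0.3333] / (σ√T) = (-0.0108 + 0.0608) / 0.2598 = 0.1922 ⇒ 0.19
d₂ = 0.1922 − 0.2598 = -0.0676 ⇒ -0.07
e^(−rT) = e^(−0.081·0.3333) = 0.9734
N(−d₂) = N(0.07) = 0.5279;  N(−d₁) = N(-0.19) = 0.4247
P = 465·0.9734·0.5279 − 460·0.4247 = 238.9439 − 195.3620 = 43.5819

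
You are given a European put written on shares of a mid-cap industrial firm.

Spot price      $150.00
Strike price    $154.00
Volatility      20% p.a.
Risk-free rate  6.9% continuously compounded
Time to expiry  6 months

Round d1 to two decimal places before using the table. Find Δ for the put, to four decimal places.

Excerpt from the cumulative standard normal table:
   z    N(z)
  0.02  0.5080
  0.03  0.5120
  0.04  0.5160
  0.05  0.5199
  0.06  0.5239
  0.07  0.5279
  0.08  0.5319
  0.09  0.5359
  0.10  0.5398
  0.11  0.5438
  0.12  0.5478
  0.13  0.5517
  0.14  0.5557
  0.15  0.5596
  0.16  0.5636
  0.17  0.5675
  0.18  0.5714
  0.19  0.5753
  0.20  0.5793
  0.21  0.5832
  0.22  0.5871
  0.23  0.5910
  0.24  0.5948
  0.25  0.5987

σ√T = 0.2 × 0.7071 = 0.1414
ln(S/K) + (r + σ²/2)T = ln(150/154) + (0.069 + 0.2²/2)·0.5 = -0.0263 + 0.0445 = 0.0182
d₁ = 0.0182 / 0.1414 = 0.1286 ≈ 0.13
N(d₁) = N(0.13) = 0.5517
Δ_put = N(d₁) − 1 = 0.5517 − 1 = -0.4483

-0.4483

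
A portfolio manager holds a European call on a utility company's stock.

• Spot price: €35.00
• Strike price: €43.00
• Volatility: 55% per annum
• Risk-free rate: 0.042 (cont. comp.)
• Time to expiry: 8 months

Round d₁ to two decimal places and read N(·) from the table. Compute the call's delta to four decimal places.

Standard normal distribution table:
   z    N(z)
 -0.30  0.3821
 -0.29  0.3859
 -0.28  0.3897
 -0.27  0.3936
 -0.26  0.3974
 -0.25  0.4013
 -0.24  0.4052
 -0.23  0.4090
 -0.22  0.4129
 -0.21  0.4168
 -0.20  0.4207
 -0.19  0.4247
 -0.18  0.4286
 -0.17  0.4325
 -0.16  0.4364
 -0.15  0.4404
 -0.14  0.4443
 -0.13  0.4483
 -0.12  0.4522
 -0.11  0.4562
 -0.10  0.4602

T = 0.6667;  σ√T = 0.4491
ln(S/K) + (r + σ²/2)T = ln(35/43) + (0.042 + 0.55²/2)·0.6667 = -0.2059 + 0.1288 = -0.0770
d₁ = -0.0770 / 0.4491 = -0.1715 ⇒ -0.17
N(d₁) = N(-0.17) = 0.4325
Δ_call = N(d₁) = 0.4325

0.4325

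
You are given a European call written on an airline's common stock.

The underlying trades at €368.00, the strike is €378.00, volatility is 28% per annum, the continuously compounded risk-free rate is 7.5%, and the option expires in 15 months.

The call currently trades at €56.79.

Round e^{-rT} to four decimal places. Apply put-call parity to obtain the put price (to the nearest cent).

e^(−rT) = e^(−0.075·1.25) = 0.9105
Put-call parity: C − P = S − K·e^(−rT) = 368 − 378·0.9105 = 368 − 344.1690 = 23.8310
P = C − (C − P) = 56.79 − (23.8310) = 32.9590

€32.96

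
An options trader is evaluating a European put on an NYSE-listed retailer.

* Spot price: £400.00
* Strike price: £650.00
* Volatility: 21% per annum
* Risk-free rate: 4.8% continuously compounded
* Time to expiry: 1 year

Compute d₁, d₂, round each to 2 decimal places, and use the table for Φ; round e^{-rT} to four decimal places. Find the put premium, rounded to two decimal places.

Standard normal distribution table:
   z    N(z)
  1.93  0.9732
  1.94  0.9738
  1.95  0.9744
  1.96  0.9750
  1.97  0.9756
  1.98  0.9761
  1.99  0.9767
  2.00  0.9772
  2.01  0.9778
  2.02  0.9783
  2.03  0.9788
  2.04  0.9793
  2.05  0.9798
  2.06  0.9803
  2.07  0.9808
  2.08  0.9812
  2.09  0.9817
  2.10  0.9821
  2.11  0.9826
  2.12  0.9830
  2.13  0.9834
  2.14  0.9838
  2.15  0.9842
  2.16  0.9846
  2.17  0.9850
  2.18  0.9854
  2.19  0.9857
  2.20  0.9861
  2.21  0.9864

σ√T = 0.21·√1 = 0.2100
d₁ = [ln(400/650) + (0.048 + 0.21²/2)·1] / 0.2100 = [-0.4855 + 0.0701] / 0.2100 = -1.9784 ⇒ -1.98
d₂ = d₁ − σ√T = -1.9784 − 0.2100 = -2.1884 ⇒ -2.19
e^(−rT) = e^(−0.048·1) = 0.9531
P = 650·0.9531·N(2.19) − 400·N(1.98) = 650·0.9531·0.9857 − 400·0.9761 = 610.6559 − 390.4400 = 220.2159

£220.22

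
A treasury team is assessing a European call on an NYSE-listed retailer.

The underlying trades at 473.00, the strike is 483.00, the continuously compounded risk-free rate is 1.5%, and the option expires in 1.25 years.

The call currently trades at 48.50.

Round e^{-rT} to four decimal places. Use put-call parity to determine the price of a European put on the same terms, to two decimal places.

49.52

e^(−rT) = e^(−0.015·1.25) = 0.9814
Put-call parity: C − P = S − K·e^(−rT) = 473 − 483·0.9814 = 473 − 474.0162 = -1.0162
P = C − (C − P) = 48.50 − (-1.0162) = 49.5162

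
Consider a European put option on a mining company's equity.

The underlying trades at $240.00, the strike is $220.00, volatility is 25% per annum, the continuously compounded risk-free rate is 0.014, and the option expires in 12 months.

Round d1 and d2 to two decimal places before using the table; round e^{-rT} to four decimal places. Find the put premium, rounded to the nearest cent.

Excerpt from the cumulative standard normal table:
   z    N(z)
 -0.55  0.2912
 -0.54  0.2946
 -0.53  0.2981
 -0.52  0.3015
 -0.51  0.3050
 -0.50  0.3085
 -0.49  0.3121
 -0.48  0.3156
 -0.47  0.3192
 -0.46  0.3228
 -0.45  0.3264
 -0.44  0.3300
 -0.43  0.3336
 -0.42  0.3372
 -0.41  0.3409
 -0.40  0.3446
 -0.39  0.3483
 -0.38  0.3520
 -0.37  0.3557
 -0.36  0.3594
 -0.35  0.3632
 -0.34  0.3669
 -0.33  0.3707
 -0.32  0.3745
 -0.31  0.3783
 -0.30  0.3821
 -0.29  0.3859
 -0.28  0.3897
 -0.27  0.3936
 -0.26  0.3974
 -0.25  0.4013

$13.00

σ√T = 0.25·√1 = 0.2500
d₁ = [ln(240/220) + (0.014 + 0.25²/2)·1] / 0.2500 = [0.0870 + 0.0452] / 0.2500 = 0.5290 → 0.53
d₂ = d₁ − σ√T = 0.5290 − 0.2500 = 0.2790 → 0.28
exp(−rT) = exp(−0.014·1) = 0.9861
P = 220·0.9861·N(-0.28) − 240·N(-0.53) = 220·0.9861·0.3897 − 240·0.2981 = 84.5423 − 71.5440 = 12.9983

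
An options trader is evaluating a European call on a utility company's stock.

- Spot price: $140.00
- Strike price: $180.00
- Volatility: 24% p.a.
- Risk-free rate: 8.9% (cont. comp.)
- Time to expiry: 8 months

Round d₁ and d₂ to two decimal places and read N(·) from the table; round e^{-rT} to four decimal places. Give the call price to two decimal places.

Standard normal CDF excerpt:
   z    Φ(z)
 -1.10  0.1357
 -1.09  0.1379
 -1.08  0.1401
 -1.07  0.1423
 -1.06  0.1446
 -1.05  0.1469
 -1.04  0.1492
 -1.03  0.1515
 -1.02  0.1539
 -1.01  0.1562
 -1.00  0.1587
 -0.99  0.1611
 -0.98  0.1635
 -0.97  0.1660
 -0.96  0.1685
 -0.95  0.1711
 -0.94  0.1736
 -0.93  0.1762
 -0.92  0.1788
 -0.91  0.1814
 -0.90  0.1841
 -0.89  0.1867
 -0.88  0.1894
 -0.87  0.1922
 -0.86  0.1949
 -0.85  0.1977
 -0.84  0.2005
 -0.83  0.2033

σ√T = 0.24 × 0.8165 = 0.1960
ln(S/K) + (r + σ²/2)T = ln(140/180) + (0.089 + 0.24²/2)·0.6667 = -0.2513 + 0.0785 = -0.1728
d₁ = -0.1728 / 0.1960 = -0.8817 → -0.88
d₂ = d₁ − σ√T = -0.8817 − 0.1960 = -1.0777 → -1.08
exp(−rT) = exp(−0.089·0.6667) = 0.9424
N(d₁) = N(-0.88) = 0.1894;  N(d₂) = N(-1.08) = 0.1401
C = 140·0.1894 − 180·0.9424·0.1401 = 26.5160 − 23.7654 = 2.7506

$2.75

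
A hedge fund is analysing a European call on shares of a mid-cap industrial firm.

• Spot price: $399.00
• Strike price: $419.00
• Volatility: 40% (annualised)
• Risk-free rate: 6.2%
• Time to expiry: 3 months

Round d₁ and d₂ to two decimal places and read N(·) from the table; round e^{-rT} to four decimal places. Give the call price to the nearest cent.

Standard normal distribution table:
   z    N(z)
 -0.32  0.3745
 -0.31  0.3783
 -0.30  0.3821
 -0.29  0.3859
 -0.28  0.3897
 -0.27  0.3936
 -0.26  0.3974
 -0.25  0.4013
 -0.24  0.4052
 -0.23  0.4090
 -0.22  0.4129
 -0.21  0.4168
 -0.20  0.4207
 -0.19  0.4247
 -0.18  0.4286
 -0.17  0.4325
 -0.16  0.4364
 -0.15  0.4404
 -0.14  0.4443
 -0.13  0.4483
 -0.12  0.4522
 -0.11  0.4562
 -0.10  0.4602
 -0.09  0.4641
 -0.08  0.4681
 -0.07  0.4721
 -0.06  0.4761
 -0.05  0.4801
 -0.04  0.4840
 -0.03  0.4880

σ√T = 0.4·√0.25 = 0.2000
d₁ = [ln(399/419) + (0.062 + ½·0.4²)·0.25] / (σ√T) = (-0.0489 + 0.0355) / 0.2000 = -0.0670 → -0.07
d₂ = -0.0670 − 0.2000 = -0.2670 → -0.27
exp(−rT) = exp(−0.062·0.25) = 0.9846
C = 399·N(-0.07) − 419·0.9846·N(-0.27) = 399·0.4721 − 419·0.9846·0.3936 = 188.3679 − 162.3787 = 25.9892

$25.99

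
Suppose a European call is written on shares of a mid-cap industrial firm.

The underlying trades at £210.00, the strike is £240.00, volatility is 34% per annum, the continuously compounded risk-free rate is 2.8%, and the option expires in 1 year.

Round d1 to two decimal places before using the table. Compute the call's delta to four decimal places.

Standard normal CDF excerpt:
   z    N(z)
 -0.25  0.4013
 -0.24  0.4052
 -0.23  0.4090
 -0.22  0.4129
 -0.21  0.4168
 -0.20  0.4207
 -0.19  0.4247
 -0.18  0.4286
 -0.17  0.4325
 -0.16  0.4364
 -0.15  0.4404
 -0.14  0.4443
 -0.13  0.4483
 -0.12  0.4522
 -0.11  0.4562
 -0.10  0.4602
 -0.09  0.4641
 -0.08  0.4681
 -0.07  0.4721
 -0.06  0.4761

σ√T = 0.34·√1 = 0.3400
d₁ = [ln(210/240) + (0.028 + 0.34²/2)·1] / 0.3400 = [-0.1335 + 0.0858] / 0.3400 = -0.1404 which rounds to -0.14
N(d₁) = N(-0.14) = 0.4443
Δ_call = N(d₁) = 0.4443

0.4443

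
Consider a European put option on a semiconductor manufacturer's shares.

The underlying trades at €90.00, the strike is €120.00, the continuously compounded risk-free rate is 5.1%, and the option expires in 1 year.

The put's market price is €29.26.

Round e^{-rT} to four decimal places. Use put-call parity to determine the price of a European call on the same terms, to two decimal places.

exp(−rT) = exp(−0.051·1) = 0.9503
Put-call parity: C − P = S − K·e^(−rT) = 90 − 120·0.9503 = 90 − 114.0360 = -24.0360
C = P + (C − P) = 29.26 + (-24.0360) = 5.2240

€5.22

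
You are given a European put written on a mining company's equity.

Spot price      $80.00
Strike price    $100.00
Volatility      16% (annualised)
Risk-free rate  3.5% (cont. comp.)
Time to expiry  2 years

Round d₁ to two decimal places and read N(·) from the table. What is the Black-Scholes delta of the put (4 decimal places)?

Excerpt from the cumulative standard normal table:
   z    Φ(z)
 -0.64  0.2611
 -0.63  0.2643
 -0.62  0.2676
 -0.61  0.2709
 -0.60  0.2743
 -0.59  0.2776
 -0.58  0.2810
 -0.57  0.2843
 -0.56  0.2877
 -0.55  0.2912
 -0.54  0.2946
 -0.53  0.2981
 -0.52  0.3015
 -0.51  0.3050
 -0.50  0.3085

σ√T = 0.16 × 1.4142 = 0.2263
d₁ = [ln(80/100) + (0.035 + 0.16²/2)·2] / 0.2263 = [-0.2231 + 0.0956] / 0.2263 = -0.5637 ⇒ -0.56
N(d₁) = N(-0.56) = 0.2877
Δ_put = N(d₁) − 1 = 0.2877 − 1 = -0.7123

-0.7123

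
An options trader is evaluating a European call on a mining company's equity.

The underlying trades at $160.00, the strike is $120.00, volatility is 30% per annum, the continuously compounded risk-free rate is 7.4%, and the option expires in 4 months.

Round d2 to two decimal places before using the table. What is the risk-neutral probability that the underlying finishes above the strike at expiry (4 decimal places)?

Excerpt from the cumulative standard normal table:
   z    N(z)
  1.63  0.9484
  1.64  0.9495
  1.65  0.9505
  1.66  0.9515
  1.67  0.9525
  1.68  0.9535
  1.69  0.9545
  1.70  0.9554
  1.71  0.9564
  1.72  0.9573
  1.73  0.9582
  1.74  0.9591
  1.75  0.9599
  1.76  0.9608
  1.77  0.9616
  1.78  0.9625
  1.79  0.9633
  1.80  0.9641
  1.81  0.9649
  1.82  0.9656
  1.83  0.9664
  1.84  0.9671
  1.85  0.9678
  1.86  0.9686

σ√T = 0.3·√0.3333 = 0.1732
d₁ = [ln(160/120) + (0.074 + 0.3²/2)·0.3333] / 0.1732 = [0.2877 + 0.0397] / 0.1732 = 1.8899 which rounds to 1.89
d₂ = d₁ − σ√T = 1.8899 − 0.1732 = 1.7167 which rounds to 1.72
Risk-neutral Pr[S_T > K] = N(d₂) = N(1.72) = 0.9573

0.9573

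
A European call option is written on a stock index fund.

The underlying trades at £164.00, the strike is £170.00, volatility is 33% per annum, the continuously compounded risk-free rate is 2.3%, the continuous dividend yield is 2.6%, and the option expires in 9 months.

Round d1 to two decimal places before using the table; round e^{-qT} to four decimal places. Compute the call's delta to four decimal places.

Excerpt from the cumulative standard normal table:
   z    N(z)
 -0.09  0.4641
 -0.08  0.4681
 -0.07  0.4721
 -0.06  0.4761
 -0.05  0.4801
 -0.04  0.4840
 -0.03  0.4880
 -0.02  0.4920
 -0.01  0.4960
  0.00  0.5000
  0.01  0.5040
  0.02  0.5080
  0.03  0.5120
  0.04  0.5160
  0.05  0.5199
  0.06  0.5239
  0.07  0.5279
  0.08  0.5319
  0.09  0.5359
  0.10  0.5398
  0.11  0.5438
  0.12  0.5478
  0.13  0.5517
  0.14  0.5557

σ√T = 0.33·√0.75 = 0.2858
ln(S/K) + (r − q + σ²/2)T = ln(164/170) + (0.023 − 0.026 + 0.33²/2)·0.75 = -0.0359 + 0.0386 = 0.0027
d₁ = 0.0027 / 0.2858 = 0.0093 which rounds to 0.01
N(d₁) = N(0.01) = 0.5040
Δ_call = e^(−qT)·N(d₁) = 0.9807·0.5040 = 0.4943

0.4943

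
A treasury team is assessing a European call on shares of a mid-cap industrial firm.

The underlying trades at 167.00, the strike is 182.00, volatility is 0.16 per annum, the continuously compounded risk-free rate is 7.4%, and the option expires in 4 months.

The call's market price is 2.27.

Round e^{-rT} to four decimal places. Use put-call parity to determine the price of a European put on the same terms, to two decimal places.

e^(−rT) = e^(−0.074·0.3333) = 0.9756
Put-call parity: C − P = S − K·e^(−rT) = 167 − 182·0.9756 = 167 − 177.5592 = -10.5592
P = C − (C − P) = 2.27 − (-10.5592) = 12.8292

12.83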